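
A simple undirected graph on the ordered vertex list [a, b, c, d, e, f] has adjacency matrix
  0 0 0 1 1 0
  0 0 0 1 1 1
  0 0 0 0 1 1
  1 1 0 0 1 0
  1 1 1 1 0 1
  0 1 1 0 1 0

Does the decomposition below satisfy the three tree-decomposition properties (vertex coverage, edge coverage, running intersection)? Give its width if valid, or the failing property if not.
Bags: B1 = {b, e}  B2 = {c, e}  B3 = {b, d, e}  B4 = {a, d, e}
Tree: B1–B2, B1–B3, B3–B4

No — vertex f appears in no bag.

A tree decomposition must satisfy three properties: every vertex lies in some bag; for every edge, both endpoints lie together in some bag; and for every vertex, the bags containing it form a connected subtree. Here vertex f appears in no bag, so the decomposition is invalid.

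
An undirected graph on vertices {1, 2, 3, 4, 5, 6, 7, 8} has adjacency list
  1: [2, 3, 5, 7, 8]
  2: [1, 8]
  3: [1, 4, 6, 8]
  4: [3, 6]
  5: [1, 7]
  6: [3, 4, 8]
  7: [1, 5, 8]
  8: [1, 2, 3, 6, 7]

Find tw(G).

A width-2 tree decomposition is:
Bags: B1 = {1, 2, 8}  B2 = {1, 7, 8}  B3 = {1, 3, 8}  B4 = {1, 5, 7}  B5 = {3, 6, 8}  B6 = {3, 4, 6}
Tree: B1–B2, B1–B3, B2–B4, B3–B5, B5–B6
Every bag has size at most 3, so the width is 3 − 1 = 2 and tw(G) ≤ 2. For the lower bound, the 3 vertices {1, 2, 8} are pairwise adjacent, and any tree decomposition puts a clique entirely inside one bag — forcing width ≥ 2. The upper and lower bounds meet at 2, so that is the treewidth.

2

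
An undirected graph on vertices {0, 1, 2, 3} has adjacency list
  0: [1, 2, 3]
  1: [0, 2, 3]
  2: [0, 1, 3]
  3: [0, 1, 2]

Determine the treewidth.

A width-3 tree decomposition is:
Bags: B1 = {0, 1, 2, 3}
Tree: (single bag)
With just one bag of size 4, the width is 4 − 1 = 3, so tw(G) ≤ 3. Conversely, {0, 1, 2, 3} is a clique of size 4, and the vertices of any clique must share a bag in every tree decomposition; so some bag has ≥ 4 vertices and tw(G) ≥ 3. Therefore the treewidth is 3.

3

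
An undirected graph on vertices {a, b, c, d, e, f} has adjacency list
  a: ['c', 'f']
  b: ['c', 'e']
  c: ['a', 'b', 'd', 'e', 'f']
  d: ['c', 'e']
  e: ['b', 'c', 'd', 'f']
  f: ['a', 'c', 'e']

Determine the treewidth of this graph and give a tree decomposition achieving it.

Treewidth 2.
Bags: B1 = {b, c, e}  B2 = {c, d, e}  B3 = {c, e, f}  B4 = {a, c, f}
Tree: B1–B2, B2–B3, B3–B4

Each bag holds 3 vertices, so the decomposition has width 2, which upper-bounds the treewidth. On the other hand G contains the 3-clique {c, d, e}. A clique must lie in a single bag of any decomposition, so no decomposition can have width below 2. The upper and lower bounds meet at 2, so that is the treewidth.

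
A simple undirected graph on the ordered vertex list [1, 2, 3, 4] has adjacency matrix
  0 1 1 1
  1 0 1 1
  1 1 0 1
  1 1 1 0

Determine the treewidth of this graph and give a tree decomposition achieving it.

Treewidth 3.
One such decomposition:
Bags: B1 = {1, 2, 3, 4}
Tree: (single bag)

With just one bag of size 4, the width is 4 − 1 = 3, so tw(G) ≤ 3. Conversely, {1, 2, 3, 4} is a clique of size 4, and the vertices of any clique must share a bag in every tree decomposition; so some bag has ≥ 4 vertices and tw(G) ≥ 3. Therefore the treewidth is 3.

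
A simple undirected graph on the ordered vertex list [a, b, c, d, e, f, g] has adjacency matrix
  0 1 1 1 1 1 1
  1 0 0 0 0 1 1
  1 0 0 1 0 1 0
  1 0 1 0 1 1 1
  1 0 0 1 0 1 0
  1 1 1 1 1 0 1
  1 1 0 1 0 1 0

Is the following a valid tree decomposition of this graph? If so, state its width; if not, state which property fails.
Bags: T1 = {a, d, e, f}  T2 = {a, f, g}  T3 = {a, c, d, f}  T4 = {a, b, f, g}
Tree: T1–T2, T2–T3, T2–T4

A tree decomposition must satisfy three properties: every vertex lies in some bag; for every edge, both endpoints lie together in some bag; and for every vertex, the bags containing it form a connected subtree. Here edge (d,g) lies in no bag, so the decomposition is invalid.

No — edge (d,g) lies in no bag.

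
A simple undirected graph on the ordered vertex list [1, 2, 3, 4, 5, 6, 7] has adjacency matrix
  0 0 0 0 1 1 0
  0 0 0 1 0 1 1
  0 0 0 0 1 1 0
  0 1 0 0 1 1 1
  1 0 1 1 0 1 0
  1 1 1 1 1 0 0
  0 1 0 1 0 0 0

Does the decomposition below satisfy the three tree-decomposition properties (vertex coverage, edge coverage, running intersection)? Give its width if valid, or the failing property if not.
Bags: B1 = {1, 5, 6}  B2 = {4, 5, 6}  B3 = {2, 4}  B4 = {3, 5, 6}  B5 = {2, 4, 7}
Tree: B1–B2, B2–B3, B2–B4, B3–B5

A tree decomposition must satisfy three properties: every vertex lies in some bag; for every edge, both endpoints lie together in some bag; and for every vertex, the bags containing it form a connected subtree. Here edge (6,2) lies in no bag, so the decomposition is invalid.

No — edge (6,2) lies in no bag.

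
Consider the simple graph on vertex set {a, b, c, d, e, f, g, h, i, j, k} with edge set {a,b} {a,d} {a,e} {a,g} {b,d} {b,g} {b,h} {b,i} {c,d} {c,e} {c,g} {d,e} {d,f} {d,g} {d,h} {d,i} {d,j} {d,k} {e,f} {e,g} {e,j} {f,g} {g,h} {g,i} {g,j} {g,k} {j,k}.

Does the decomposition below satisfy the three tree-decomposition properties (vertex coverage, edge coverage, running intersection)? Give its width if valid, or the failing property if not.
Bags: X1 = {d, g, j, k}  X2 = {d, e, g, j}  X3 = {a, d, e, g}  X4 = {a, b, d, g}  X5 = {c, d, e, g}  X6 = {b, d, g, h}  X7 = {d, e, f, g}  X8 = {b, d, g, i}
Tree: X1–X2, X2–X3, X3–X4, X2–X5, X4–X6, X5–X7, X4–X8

Vertex coverage: the bags together contain {a, b, c, d, e, f, g, h, i, j, k}, the full vertex set. Edge coverage: each edge of G has both endpoints in at least one bag. Running intersection: for every vertex, the bags containing it form a connected subtree. All three properties hold, so this is a valid tree decomposition of width max|bag| − 1 = 3, and hence tw(G) ≤ 3.

Yes; width 3.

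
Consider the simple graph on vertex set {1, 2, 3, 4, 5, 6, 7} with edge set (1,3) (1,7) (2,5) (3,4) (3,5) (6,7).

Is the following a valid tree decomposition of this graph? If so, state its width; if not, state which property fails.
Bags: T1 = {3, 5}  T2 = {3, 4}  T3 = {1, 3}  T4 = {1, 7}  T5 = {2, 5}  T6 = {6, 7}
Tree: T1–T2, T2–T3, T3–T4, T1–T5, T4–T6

Checking the three conditions: (i) the bags cover all of {1, 2, 3, 4, 5, 6, 7}; (ii) for each edge, some bag contains both endpoints; (iii) the bags containing any fixed vertex form a subtree. All hold, so the decomposition is valid with width 2 − 1 = 1.

Yes; width 1.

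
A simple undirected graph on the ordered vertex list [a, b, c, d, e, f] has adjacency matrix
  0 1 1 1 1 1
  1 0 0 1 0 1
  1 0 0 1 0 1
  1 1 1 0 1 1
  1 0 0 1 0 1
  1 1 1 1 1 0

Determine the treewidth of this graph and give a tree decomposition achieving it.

Treewidth 3.
One such decomposition:
Bags: B1 = {a, b, d, f}  B2 = {a, c, d, f}  B3 = {a, d, e, f}
Tree: B1–B2, B1–B3

The largest bag has 4 vertices, giving width 3; this decomposition certifies tw(G) ≤ 3. For the lower bound, the 4 vertices {a, d, e, f} are pairwise adjacent, and any tree decomposition puts a clique entirely inside one bag — forcing width ≥ 3. The upper and lower bounds meet at 3, so that is the treewidth.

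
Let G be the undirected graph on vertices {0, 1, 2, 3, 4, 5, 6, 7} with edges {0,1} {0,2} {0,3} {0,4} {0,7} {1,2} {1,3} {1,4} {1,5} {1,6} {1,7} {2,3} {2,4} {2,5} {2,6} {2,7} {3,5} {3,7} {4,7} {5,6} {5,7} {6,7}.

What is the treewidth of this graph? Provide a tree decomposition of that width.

The largest bag has 5 vertices, giving width 4; this decomposition certifies tw(G) ≤ 4. For the lower bound, the 5 vertices {0, 1, 2, 3, 7} are pairwise adjacent, and any tree decomposition puts a clique entirely inside one bag — forcing width ≥ 4. Hence tw(G) = 4 exactly.

Treewidth 4.
Bags: B1 = {0, 1, 2, 3, 7}  B2 = {1, 2, 3, 5, 7}  B3 = {0, 1, 2, 4, 7}  B4 = {1, 2, 5, 6, 7}
Tree: B1–B2, B1–B3, B2–B4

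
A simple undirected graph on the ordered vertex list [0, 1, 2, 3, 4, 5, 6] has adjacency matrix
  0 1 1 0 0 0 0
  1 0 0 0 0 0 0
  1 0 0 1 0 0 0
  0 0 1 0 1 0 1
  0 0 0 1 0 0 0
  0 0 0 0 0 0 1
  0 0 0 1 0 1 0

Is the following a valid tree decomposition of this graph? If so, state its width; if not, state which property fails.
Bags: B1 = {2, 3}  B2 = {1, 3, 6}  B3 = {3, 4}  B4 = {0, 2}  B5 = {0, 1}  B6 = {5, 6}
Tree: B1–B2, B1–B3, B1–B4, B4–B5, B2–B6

No — bags containing vertex 1 are not connected in the tree.

A tree decomposition must satisfy three properties: every vertex lies in some bag; for every edge, both endpoints lie together in some bag; and for every vertex, the bags containing it form a connected subtree. Here bags containing vertex 1 are not connected in the tree, so the decomposition is invalid.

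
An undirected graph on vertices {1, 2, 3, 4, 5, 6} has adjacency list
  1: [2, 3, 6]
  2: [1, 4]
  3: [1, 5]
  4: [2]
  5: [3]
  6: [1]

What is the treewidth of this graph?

A width-1 tree decomposition is:
Bags: B1 = {1, 3}  B2 = {1, 2}  B3 = {3, 5}  B4 = {2, 4}  B5 = {1, 6}
Tree: B1–B2, B1–B3, B2–B4, B1–B5
The largest bag has 2 vertices, giving width 1; this decomposition certifies tw(G) ≤ 1. Any graph with an edge has treewidth ≥ 1, and G has the edge 1–3. The upper and lower bounds meet at 1, so that is the treewidth.

1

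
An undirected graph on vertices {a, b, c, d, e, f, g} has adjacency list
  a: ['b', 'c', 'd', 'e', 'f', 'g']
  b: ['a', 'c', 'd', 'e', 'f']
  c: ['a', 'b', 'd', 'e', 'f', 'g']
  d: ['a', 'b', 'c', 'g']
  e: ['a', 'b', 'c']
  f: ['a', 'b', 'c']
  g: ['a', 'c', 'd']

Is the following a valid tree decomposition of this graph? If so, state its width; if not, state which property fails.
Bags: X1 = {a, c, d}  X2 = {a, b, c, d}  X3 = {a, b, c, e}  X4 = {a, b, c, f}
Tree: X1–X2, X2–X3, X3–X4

A tree decomposition must satisfy three properties: every vertex lies in some bag; for every edge, both endpoints lie together in some bag; and for every vertex, the bags containing it form a connected subtree. Here vertex g appears in no bag, so the decomposition is invalid.

No — vertex g appears in no bag.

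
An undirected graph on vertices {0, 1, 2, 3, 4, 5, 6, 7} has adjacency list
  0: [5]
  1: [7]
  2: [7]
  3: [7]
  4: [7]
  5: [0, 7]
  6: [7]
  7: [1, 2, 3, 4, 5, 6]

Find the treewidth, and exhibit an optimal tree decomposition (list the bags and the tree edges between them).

Every bag has size at most 2, so the width is 2 − 1 = 1 and tw(G) ≤ 1. Since G has at least one edge (e.g. 4–7), it is not an edgeless graph, so tw(G) ≥ 1. Combining the bounds, tw(G) = 1.

Treewidth 1.
Bags: B1 = {4, 7}  B2 = {5, 7}  B3 = {6, 7}  B4 = {2, 7}  B5 = {3, 7}  B6 = {0, 5}  B7 = {1, 7}
Tree: B1–B2, B1–B3, B3–B4, B3–B5, B2–B6, B3–B7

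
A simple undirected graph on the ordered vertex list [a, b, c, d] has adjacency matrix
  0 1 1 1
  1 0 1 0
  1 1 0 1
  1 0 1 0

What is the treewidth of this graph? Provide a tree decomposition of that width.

Every bag has size at most 3, so the width is 3 − 1 = 2 and tw(G) ≤ 2. For the lower bound, the 3 vertices {a, c, d} are pairwise adjacent, and any tree decomposition puts a clique entirely inside one bag — forcing width ≥ 2. Combining the bounds, tw(G) = 2.

Treewidth 2.
One optimal decomposition is:
Bags: B1 = {a, b, c}  B2 = {a, c, d}
Tree: B1–B2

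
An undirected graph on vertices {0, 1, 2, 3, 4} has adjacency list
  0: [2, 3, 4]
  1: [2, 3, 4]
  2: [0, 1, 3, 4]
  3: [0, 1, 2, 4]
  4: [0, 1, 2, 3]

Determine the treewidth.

3

A width-3 tree decomposition is:
Bags: B1 = {0, 2, 3, 4}  B2 = {1, 2, 3, 4}
Tree: B1–B2
Each bag holds 4 vertices, so the decomposition has width 3, which upper-bounds the treewidth. On the other hand G contains the 4-clique {0, 2, 3, 4}. A clique must lie in a single bag of any decomposition, so no decomposition can have width below 3. Combining the bounds, tw(G) = 3.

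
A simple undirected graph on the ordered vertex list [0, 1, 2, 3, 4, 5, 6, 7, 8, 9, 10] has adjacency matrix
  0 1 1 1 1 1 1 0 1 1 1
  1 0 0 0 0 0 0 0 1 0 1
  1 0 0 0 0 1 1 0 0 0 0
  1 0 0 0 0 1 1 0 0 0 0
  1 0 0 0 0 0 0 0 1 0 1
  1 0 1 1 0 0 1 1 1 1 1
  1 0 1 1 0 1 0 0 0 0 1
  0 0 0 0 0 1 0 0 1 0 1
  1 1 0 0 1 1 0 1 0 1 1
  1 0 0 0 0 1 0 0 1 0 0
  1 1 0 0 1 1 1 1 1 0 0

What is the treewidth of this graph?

3

A width-3 tree decomposition is:
Bags: B1 = {0, 5, 8, 10}  B2 = {0, 5, 8, 9}  B3 = {0, 1, 8, 10}  B4 = {0, 4, 8, 10}  B5 = {0, 5, 6, 10}  B6 = {0, 2, 5, 6}  B7 = {0, 3, 5, 6}  B8 = {5, 7, 8, 10}
Tree: B1–B2, B1–B3, B3–B4, B1–B5, B5–B6, B6–B7, B1–B8
The largest bag has 4 vertices, giving width 3; this decomposition certifies tw(G) ≤ 3. Conversely, {0, 1, 8, 10} is a clique of size 4, and the vertices of any clique must share a bag in every tree decomposition; so some bag has ≥ 4 vertices and tw(G) ≥ 3. The upper and lower bounds meet at 3, so that is the treewidth.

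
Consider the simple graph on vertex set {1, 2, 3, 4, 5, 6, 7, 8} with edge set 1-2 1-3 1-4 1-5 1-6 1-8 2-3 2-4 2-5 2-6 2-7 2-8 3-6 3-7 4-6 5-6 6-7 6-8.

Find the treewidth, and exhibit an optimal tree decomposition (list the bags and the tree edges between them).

Each bag holds 4 vertices, so the decomposition has width 3, which upper-bounds the treewidth. For the lower bound, the 4 vertices {1, 2, 6, 8} are pairwise adjacent, and any tree decomposition puts a clique entirely inside one bag — forcing width ≥ 3. Combining the bounds, tw(G) = 3.

Treewidth 3.
One optimal decomposition is:
Bags: B1 = {1, 2, 3, 6}  B2 = {2, 3, 6, 7}  B3 = {1, 2, 4, 6}  B4 = {1, 2, 5, 6}  B5 = {1, 2, 6, 8}
Tree: B1–B2, B1–B3, B3–B4, B4–B5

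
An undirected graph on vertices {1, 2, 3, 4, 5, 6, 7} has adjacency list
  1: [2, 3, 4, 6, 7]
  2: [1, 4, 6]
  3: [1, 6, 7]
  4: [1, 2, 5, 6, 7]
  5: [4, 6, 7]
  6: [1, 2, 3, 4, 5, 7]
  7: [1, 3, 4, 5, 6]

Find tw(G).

3

A width-3 tree decomposition is:
Bags: B1 = {1, 4, 6, 7}  B2 = {1, 3, 6, 7}  B3 = {1, 2, 4, 6}  B4 = {4, 5, 6, 7}
Tree: B1–B2, B1–B3, B1–B4
The largest bag has 4 vertices, giving width 3; this decomposition certifies tw(G) ≤ 3. Conversely, {1, 3, 6, 7} is a clique of size 4, and the vertices of any clique must share a bag in every tree decomposition; so some bag has ≥ 4 vertices and tw(G) ≥ 3. Hence tw(G) = 3 exactly.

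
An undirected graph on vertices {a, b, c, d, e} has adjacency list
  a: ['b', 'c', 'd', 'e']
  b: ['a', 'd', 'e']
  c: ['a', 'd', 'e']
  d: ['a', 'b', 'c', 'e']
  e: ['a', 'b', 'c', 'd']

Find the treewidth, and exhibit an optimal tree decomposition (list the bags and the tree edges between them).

The largest bag has 4 vertices, giving width 3; this decomposition certifies tw(G) ≤ 3. Conversely, {a, c, d, e} is a clique of size 4, and the vertices of any clique must share a bag in every tree decomposition; so some bag has ≥ 4 vertices and tw(G) ≥ 3. Hence tw(G) = 3 exactly.

Treewidth 3.
Bags: B1 = {a, c, d, e}  B2 = {a, b, d, e}
Tree: B1–B2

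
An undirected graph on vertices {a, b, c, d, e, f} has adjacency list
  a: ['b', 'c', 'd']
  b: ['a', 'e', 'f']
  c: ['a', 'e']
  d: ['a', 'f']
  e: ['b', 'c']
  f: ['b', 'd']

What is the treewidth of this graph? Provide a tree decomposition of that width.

The largest bag has 3 vertices, giving width 2; this decomposition certifies tw(G) ≤ 2. Since c–e–b–a–c is a cycle in G, G is not acyclic. Forests are exactly the graphs of treewidth ≤ 1, so tw(G) ≥ 2. The upper and lower bounds meet at 2, so that is the treewidth.

Treewidth 2.
One optimal decomposition is:
Bags: B1 = {a, c, e}  B2 = {a, b, e}  B3 = {a, b, d}  B4 = {b, d, f}
Tree: B1–B2, B2–B3, B3–B4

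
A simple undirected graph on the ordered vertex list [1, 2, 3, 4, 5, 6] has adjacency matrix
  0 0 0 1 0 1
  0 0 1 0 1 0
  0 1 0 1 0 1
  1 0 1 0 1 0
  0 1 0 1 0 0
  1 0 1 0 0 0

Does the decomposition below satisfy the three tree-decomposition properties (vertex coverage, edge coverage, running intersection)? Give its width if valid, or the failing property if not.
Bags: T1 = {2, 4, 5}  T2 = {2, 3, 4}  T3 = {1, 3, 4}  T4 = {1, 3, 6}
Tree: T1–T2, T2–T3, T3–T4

Every vertex of G appears in some bag (union = {1, 2, 3, 4, 5, 6}); every edge is covered by a bag; and for each vertex v the set of bags containing v is connected in the bag tree. The decomposition is therefore valid. The largest bag has 3 vertices, so the width is 2.

Yes; width 2.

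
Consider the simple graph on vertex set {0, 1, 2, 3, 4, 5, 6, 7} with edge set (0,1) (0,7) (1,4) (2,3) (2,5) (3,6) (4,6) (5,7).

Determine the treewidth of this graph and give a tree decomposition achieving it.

Each bag holds 3 vertices, so the decomposition has width 2, which upper-bounds the treewidth. The edges 2–5–7–0–1–4–6–3–2 form a cycle, so G is not a tree and its treewidth is at least 2. Hence tw(G) = 2 exactly.

Treewidth 2.
Bags: B1 = {2, 5, 7}  B2 = {0, 2, 7}  B3 = {0, 1, 2}  B4 = {1, 2, 4}  B5 = {2, 4, 6}  B6 = {2, 3, 6}
Tree: B1–B2, B2–B3, B3–B4, B4–B5, B5–B6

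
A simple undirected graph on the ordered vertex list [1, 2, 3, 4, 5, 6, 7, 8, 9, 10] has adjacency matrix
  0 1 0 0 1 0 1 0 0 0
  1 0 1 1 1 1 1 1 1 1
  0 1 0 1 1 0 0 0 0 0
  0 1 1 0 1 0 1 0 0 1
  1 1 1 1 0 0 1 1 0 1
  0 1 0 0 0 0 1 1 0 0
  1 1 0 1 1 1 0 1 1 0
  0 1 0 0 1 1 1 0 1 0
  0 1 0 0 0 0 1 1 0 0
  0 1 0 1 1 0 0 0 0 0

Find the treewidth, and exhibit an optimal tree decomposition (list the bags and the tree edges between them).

Treewidth 3.
Bags: B1 = {2, 4, 5, 10}  B2 = {2, 4, 5, 7}  B3 = {2, 5, 7, 8}  B4 = {2, 7, 8, 9}  B5 = {2, 3, 4, 5}  B6 = {2, 6, 7, 8}  B7 = {1, 2, 5, 7}
Tree: B1–B2, B2–B3, B3–B4, B1–B5, B4–B6, B3–B7

Every bag has size at most 4, so the width is 4 − 1 = 3 and tw(G) ≤ 3. Conversely, {2, 7, 8, 9} is a clique of size 4, and the vertices of any clique must share a bag in every tree decomposition; so some bag has ≥ 4 vertices and tw(G) ≥ 3. Combining the bounds, tw(G) = 3.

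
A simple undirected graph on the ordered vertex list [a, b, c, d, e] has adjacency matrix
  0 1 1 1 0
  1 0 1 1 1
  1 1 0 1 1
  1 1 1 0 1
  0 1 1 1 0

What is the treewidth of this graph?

A width-3 tree decomposition is:
Bags: B1 = {a, b, c, d}  B2 = {b, c, d, e}
Tree: B1–B2
Each bag holds 4 vertices, so the decomposition has width 3, which upper-bounds the treewidth. On the other hand G contains the 4-clique {b, c, d, e}. A clique must lie in a single bag of any decomposition, so no decomposition can have width below 3. Combining the bounds, tw(G) = 3.

3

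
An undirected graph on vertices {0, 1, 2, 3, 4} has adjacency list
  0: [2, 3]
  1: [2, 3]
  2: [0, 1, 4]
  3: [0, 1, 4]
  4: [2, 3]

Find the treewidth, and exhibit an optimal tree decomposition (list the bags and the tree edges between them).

Each bag holds 3 vertices, so the decomposition has width 2, which upper-bounds the treewidth. Since 2–1–3–4–2 is a cycle in G, G is not acyclic. Forests are exactly the graphs of treewidth ≤ 1, so tw(G) ≥ 2. Hence tw(G) = 2 exactly.

Treewidth 2.
Bags: B1 = {1, 2, 3}  B2 = {2, 3, 4}  B3 = {0, 2, 3}
Tree: B1–B2, B2–B3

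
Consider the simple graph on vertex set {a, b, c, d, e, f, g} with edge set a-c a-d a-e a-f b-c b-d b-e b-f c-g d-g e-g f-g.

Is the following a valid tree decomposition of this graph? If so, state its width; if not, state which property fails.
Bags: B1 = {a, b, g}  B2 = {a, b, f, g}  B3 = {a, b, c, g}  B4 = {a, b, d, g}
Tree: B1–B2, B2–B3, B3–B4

No — vertex e appears in no bag.

A tree decomposition must satisfy three properties: every vertex lies in some bag; for every edge, both endpoints lie together in some bag; and for every vertex, the bags containing it form a connected subtree. Here vertex e appears in no bag, so the decomposition is invalid.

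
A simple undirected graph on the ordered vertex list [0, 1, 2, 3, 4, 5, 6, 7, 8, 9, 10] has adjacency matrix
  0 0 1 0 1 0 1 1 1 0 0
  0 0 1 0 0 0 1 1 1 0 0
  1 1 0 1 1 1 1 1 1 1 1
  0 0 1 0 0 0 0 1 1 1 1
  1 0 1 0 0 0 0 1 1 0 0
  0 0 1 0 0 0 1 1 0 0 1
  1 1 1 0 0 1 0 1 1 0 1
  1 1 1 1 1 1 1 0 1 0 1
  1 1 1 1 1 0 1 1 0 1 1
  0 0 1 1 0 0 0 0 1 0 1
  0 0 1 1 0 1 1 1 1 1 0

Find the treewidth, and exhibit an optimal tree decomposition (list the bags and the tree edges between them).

The largest bag has 5 vertices, giving width 4; this decomposition certifies tw(G) ≤ 4. On the other hand G contains the 5-clique {2, 3, 8, 9, 10}. A clique must lie in a single bag of any decomposition, so no decomposition can have width below 4. Combining the bounds, tw(G) = 4.

Treewidth 4.
One such decomposition:
Bags: B1 = {2, 6, 7, 8, 10}  B2 = {2, 3, 7, 8, 10}  B3 = {1, 2, 6, 7, 8}  B4 = {0, 2, 6, 7, 8}  B5 = {2, 3, 8, 9, 10}  B6 = {2, 5, 6, 7, 10}  B7 = {0, 2, 4, 7, 8}
Tree: B1–B2, B1–B3, B1–B4, B2–B5, B1–B6, B4–B7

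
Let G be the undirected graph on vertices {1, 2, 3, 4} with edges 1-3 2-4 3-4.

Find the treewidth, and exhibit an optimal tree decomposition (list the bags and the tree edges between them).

Treewidth 1.
Bags: B1 = {2, 4}  B2 = {3, 4}  B3 = {1, 3}
Tree: B1–B2, B2–B3

Every bag has size at most 2, so the width is 2 − 1 = 1 and tw(G) ≤ 1. G has an edge, so its treewidth is at least 1. The upper and lower bounds meet at 1, so that is the treewidth.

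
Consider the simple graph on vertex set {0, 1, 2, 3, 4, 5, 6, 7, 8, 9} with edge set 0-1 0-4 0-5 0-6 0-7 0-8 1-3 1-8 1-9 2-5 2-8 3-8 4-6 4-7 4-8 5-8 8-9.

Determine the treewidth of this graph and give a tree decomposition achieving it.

The largest bag has 3 vertices, giving width 2; this decomposition certifies tw(G) ≤ 2. On the other hand G contains the 3-clique {0, 1, 8}. A clique must lie in a single bag of any decomposition, so no decomposition can have width below 2. The upper and lower bounds meet at 2, so that is the treewidth.

Treewidth 2.
Bags: B1 = {0, 4, 8}  B2 = {0, 4, 7}  B3 = {0, 5, 8}  B4 = {0, 1, 8}  B5 = {2, 5, 8}  B6 = {0, 4, 6}  B7 = {1, 8, 9}  B8 = {1, 3, 8}
Tree: B1–B2, B1–B3, B3–B4, B3–B5, B1–B6, B4–B7, B4–B8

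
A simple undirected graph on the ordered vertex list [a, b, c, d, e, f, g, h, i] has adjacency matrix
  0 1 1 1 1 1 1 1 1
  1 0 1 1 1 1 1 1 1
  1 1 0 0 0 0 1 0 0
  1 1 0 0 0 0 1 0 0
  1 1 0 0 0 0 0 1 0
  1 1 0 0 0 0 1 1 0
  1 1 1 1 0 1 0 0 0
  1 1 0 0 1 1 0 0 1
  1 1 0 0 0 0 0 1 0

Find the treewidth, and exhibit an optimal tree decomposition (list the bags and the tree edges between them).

Every bag has size at most 4, so the width is 4 − 1 = 3 and tw(G) ≤ 3. Conversely, {a, b, d, g} is a clique of size 4, and the vertices of any clique must share a bag in every tree decomposition; so some bag has ≥ 4 vertices and tw(G) ≥ 3. Therefore the treewidth is 3.

Treewidth 3.
One such decomposition:
Bags: B1 = {a, b, c, g}  B2 = {a, b, f, g}  B3 = {a, b, f, h}  B4 = {a, b, d, g}  B5 = {a, b, h, i}  B6 = {a, b, e, h}
Tree: B1–B2, B2–B3, B2–B4, B3–B5, B5–B6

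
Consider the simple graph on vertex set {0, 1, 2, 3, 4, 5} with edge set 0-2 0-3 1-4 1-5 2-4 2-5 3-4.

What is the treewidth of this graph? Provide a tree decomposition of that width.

Every bag has size at most 3, so the width is 3 − 1 = 2 and tw(G) ≤ 2. The edges 0–3–4–2–0 form a cycle, so G is not a tree and its treewidth is at least 2. Hence tw(G) = 2 exactly.

Treewidth 2.
One optimal decomposition is:
Bags: B1 = {0, 2, 3}  B2 = {2, 3, 4}  B3 = {2, 4, 5}  B4 = {1, 4, 5}
Tree: B1–B2, B2–B3, B3–B4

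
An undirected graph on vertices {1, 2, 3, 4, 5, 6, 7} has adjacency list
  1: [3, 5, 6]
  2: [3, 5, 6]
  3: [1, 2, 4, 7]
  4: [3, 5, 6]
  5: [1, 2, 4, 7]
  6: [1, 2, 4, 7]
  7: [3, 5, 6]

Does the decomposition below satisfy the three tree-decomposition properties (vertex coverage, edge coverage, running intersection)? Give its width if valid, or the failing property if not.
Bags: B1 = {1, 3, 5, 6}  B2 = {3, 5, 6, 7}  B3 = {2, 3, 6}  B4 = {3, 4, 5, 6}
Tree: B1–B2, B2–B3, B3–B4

A tree decomposition must satisfy three properties: every vertex lies in some bag; for every edge, both endpoints lie together in some bag; and for every vertex, the bags containing it form a connected subtree. Here edge (5,2) lies in no bag, so the decomposition is invalid.

No — edge (5,2) lies in no bag.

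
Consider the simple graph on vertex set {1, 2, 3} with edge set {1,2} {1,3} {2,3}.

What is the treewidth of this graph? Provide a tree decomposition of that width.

Treewidth 2.
One such decomposition:
Bags: B1 = {1, 2, 3}
Tree: (single bag)

A single bag containing all 3 vertices is trivially a valid decomposition of width 2. For the lower bound, the 3 vertices {1, 2, 3} are pairwise adjacent, and any tree decomposition puts a clique entirely inside one bag — forcing width ≥ 2. Combining the bounds, tw(G) = 2.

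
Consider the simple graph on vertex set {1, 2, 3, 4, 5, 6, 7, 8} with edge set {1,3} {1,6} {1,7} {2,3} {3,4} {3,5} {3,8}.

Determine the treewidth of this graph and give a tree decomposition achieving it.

Treewidth 1.
Bags: B1 = {1, 3}  B2 = {2, 3}  B3 = {1, 7}  B4 = {3, 5}  B5 = {1, 6}  B6 = {3, 4}  B7 = {3, 8}
Tree: B1–B2, B1–B3, B1–B4, B3–B5, B2–B6, B1–B7

Each bag holds 2 vertices, so the decomposition has width 1, which upper-bounds the treewidth. Since G has at least one edge (e.g. 3–1), it is not an edgeless graph, so tw(G) ≥ 1. Hence tw(G) = 1 exactly.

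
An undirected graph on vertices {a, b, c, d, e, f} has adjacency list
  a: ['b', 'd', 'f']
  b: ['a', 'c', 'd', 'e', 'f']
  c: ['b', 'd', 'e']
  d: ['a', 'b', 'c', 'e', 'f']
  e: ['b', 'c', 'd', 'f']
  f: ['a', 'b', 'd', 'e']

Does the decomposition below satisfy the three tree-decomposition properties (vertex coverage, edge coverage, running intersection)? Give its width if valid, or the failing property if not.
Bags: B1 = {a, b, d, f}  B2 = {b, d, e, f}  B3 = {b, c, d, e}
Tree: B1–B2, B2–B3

Yes; width 3.

Vertex coverage: the bags together contain {a, b, c, d, e, f}, the full vertex set. Edge coverage: each edge of G has both endpoints in at least one bag. Running intersection: for every vertex, the bags containing it form a connected subtree. All three properties hold, so this is a valid tree decomposition of width max|bag| − 1 = 3, and hence tw(G) ≤ 3.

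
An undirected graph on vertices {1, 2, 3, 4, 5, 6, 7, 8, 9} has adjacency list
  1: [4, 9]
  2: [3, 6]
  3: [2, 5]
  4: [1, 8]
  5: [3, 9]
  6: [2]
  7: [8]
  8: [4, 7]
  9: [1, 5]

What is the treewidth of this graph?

A width-1 tree decomposition is:
Bags: B1 = {2, 6}  B2 = {2, 3}  B3 = {3, 5}  B4 = {5, 9}  B5 = {1, 9}  B6 = {1, 4}  B7 = {4, 8}  B8 = {7, 8}
Tree: B1–B2, B2–B3, B3–B4, B4–B5, B5–B6, B6–B7, B7–B8
Each bag holds 2 vertices, so the decomposition has width 1, which upper-bounds the treewidth. G has an edge, so its treewidth is at least 1. Hence tw(G) = 1 exactly.

1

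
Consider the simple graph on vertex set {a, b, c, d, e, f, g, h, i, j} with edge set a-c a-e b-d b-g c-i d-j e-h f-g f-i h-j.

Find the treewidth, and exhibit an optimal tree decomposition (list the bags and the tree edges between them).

Every bag has size at most 3, so the width is 3 − 1 = 2 and tw(G) ≤ 2. The edges b–d–j–h–e–a–c–i–f–g–b form a cycle, so G is not a tree and its treewidth is at least 2. Therefore the treewidth is 2.

Treewidth 2.
Bags: B1 = {b, d, j}  B2 = {b, h, j}  B3 = {b, e, h}  B4 = {a, b, e}  B5 = {a, b, c}  B6 = {b, c, i}  B7 = {b, f, i}  B8 = {b, f, g}
Tree: B1–B2, B2–B3, B3–B4, B4–B5, B5–B6, B6–B7, B7–B8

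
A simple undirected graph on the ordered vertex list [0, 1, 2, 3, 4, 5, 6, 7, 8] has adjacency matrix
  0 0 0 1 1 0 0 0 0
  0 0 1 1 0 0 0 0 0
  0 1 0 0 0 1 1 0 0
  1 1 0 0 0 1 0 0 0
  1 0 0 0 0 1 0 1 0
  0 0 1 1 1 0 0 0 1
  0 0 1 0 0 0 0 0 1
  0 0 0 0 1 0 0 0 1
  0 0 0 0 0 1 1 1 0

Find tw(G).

3

A width-3 tree decomposition is:
Bags: B1 = {1, 2, 3, 6}  B2 = {2, 3, 5, 6}  B3 = {3, 5, 6, 8}  B4 = {0, 3, 5, 8}  B5 = {0, 4, 5, 8}  B6 = {0, 4, 7, 8}
Tree: B1–B2, B2–B3, B3–B4, B4–B5, B5–B6
Each bag holds 4 vertices, so the decomposition has width 3, which upper-bounds the treewidth. For the lower bound: the 4 vertex sets {1,2,6}, {3}, {5}, {0,4,7,8} are disjoint, each induces a connected subgraph, and every pair is joined by at least one edge of G. Contracting each set to a single vertex therefore yields K_{4} as a minor, and since treewidth is minor-monotone, tw(G) ≥ tw(K_{4}) = 3. The upper and lower bounds meet at 3, so that is the treewidth.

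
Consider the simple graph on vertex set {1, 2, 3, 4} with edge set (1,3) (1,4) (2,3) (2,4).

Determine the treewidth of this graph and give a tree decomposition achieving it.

The largest bag has 3 vertices, giving width 2; this decomposition certifies tw(G) ≤ 2. Since 3–2–4–1–3 is a cycle in G, G is not acyclic. Forests are exactly the graphs of treewidth ≤ 1, so tw(G) ≥ 2. Hence tw(G) = 2 exactly.

Treewidth 2.
One such decomposition:
Bags: B1 = {2, 3, 4}  B2 = {1, 3, 4}
Tree: B1–B2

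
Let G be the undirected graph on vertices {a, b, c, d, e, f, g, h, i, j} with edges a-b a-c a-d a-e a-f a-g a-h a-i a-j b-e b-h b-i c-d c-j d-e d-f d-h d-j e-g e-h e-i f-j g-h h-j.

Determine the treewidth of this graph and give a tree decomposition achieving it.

Treewidth 3.
One optimal decomposition is:
Bags: B1 = {a, d, f, j}  B2 = {a, d, h, j}  B3 = {a, d, e, h}  B4 = {a, b, e, h}  B5 = {a, c, d, j}  B6 = {a, e, g, h}  B7 = {a, b, e, i}
Tree: B1–B2, B2–B3, B3–B4, B1–B5, B4–B6, B4–B7

Every bag has size at most 4, so the width is 4 − 1 = 3 and tw(G) ≤ 3. For the lower bound, the 4 vertices {a, d, h, j} are pairwise adjacent, and any tree decomposition puts a clique entirely inside one bag — forcing width ≥ 3. Hence tw(G) = 3 exactly.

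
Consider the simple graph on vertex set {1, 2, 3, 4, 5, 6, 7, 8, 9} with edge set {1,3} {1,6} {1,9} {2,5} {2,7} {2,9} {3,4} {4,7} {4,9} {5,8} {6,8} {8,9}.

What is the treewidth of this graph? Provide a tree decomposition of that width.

Every bag has size at most 4, so the width is 4 − 1 = 3 and tw(G) ≤ 3. For the lower bound: the 4 vertex sets {5,6,8}, {1}, {9}, {2,3,4,7} are disjoint, each induces a connected subgraph, and every pair is joined by at least one edge of G. Contracting each set to a single vertex therefore yields K_{4} as a minor, and since treewidth is minor-monotone, tw(G) ≥ tw(K_{4}) = 3. Therefore the treewidth is 3.

Treewidth 3.
Bags: B1 = {1, 5, 6, 8}  B2 = {1, 5, 8, 9}  B3 = {1, 2, 5, 9}  B4 = {1, 2, 3, 9}  B5 = {2, 3, 4, 9}  B6 = {2, 3, 4, 7}
Tree: B1–B2, B2–B3, B3–B4, B4–B5, B5–B6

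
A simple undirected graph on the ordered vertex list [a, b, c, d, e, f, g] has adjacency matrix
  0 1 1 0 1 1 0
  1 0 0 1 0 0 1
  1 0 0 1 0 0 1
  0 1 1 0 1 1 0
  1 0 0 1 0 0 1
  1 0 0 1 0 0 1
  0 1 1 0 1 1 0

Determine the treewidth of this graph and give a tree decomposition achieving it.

Treewidth 3.
One such decomposition:
Bags: B1 = {a, d, e, g}  B2 = {a, b, d, g}  B3 = {a, c, d, g}  B4 = {a, d, f, g}
Tree: B1–B2, B2–B3, B3–B4

Every bag has size at most 4, so the width is 4 − 1 = 3 and tw(G) ≤ 3. For the lower bound: the 4 vertex sets {d,e}, {b,g}, {a}, {c} are disjoint, each induces a connected subgraph, and every pair is joined by at least one edge of G. Contracting each set to a single vertex therefore yields K_{4} as a minor, and since treewidth is minor-monotone, tw(G) ≥ tw(K_{4}) = 3. The upper and lower bounds meet at 3, so that is the treewidth.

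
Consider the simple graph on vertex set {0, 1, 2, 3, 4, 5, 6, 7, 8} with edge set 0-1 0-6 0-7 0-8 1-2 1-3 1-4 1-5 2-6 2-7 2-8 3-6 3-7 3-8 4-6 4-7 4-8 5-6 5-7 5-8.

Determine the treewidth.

4

A width-4 tree decomposition is:
Bags: B1 = {1, 4, 6, 7, 8}  B2 = {0, 1, 6, 7, 8}  B3 = {1, 5, 6, 7, 8}  B4 = {1, 3, 6, 7, 8}  B5 = {1, 2, 6, 7, 8}
Tree: B1–B2, B2–B3, B3–B4, B4–B5
Each bag holds 5 vertices, so the decomposition has width 4, which upper-bounds the treewidth. For the lower bound: the 5 vertex sets {4,8}, {0,1}, {5,7}, {6}, {3} are disjoint, each induces a connected subgraph, and every pair is joined by at least one edge of G. Contracting each set to a single vertex therefore yields K_{5} as a minor, and since treewidth is minor-monotone, tw(G) ≥ tw(K_{5}) = 4. Therefore the treewidth is 4.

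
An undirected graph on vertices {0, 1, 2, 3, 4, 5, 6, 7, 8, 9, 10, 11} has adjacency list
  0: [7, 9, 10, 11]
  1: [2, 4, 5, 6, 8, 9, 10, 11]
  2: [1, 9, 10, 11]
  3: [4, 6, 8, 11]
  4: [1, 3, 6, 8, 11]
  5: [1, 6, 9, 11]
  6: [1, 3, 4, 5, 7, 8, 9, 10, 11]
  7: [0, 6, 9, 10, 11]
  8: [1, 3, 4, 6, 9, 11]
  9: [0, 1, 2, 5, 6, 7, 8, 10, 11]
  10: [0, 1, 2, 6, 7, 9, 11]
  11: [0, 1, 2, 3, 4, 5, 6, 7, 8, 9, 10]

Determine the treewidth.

4

A width-4 tree decomposition is:
Bags: B1 = {1, 4, 6, 8, 11}  B2 = {1, 6, 8, 9, 11}  B3 = {1, 6, 9, 10, 11}  B4 = {1, 2, 9, 10, 11}  B5 = {3, 4, 6, 8, 11}  B6 = {6, 7, 9, 10, 11}  B7 = {1, 5, 6, 9, 11}  B8 = {0, 7, 9, 10, 11}
Tree: B1–B2, B2–B3, B3–B4, B1–B5, B3–B6, B3–B7, B6–B8
The largest bag has 5 vertices, giving width 4; this decomposition certifies tw(G) ≤ 4. For the lower bound, the 5 vertices {0, 7, 9, 10, 11} are pairwise adjacent, and any tree decomposition puts a clique entirely inside one bag — forcing width ≥ 4. Combining the bounds, tw(G) = 4.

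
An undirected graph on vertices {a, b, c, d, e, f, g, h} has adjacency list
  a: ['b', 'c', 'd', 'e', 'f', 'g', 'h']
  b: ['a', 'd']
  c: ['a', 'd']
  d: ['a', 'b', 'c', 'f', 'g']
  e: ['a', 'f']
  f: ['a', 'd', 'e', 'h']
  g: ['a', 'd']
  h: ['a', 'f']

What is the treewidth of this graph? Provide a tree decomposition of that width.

Treewidth 2.
One optimal decomposition is:
Bags: B1 = {a, c, d}  B2 = {a, b, d}  B3 = {a, d, f}  B4 = {a, f, h}  B5 = {a, d, g}  B6 = {a, e, f}
Tree: B1–B2, B2–B3, B3–B4, B1–B5, B4–B6

The largest bag has 3 vertices, giving width 2; this decomposition certifies tw(G) ≤ 2. For the lower bound, the 3 vertices {a, d, g} are pairwise adjacent, and any tree decomposition puts a clique entirely inside one bag — forcing width ≥ 2. Hence tw(G) = 2 exactly.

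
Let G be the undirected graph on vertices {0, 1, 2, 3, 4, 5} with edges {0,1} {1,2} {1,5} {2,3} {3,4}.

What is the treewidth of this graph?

A width-1 tree decomposition is:
Bags: B1 = {2, 3}  B2 = {1, 2}  B3 = {3, 4}  B4 = {0, 1}  B5 = {1, 5}
Tree: B1–B2, B1–B3, B2–B4, B2–B5
Each bag holds 2 vertices, so the decomposition has width 1, which upper-bounds the treewidth. G has an edge, so its treewidth is at least 1. Hence tw(G) = 1 exactly.

1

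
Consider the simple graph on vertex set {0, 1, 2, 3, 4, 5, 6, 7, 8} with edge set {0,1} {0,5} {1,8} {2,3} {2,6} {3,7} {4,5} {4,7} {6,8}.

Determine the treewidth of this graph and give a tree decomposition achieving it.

Treewidth 2.
One optimal decomposition is:
Bags: B1 = {3, 4, 7}  B2 = {3, 4, 5}  B3 = {0, 3, 5}  B4 = {0, 1, 3}  B5 = {1, 3, 8}  B6 = {3, 6, 8}  B7 = {2, 3, 6}
Tree: B1–B2, B2–B3, B3–B4, B4–B5, B5–B6, B6–B7

Every bag has size at most 3, so the width is 3 − 1 = 2 and tw(G) ≤ 2. For the lower bound, G contains the cycle 3–7–4–5–0–1–8–6–2–3, so G is not a forest; only forests have treewidth ≤ 1, hence tw(G) ≥ 2. The upper and lower bounds meet at 2, so that is the treewidth.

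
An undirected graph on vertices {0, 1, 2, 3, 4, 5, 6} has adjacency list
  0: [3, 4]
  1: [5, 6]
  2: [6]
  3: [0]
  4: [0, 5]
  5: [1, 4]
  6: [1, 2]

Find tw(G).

A width-1 tree decomposition is:
Bags: B1 = {2, 6}  B2 = {1, 6}  B3 = {1, 5}  B4 = {4, 5}  B5 = {0, 4}  B6 = {0, 3}
Tree: B1–B2, B2–B3, B3–B4, B4–B5, B5–B6
Every bag has size at most 2, so the width is 2 − 1 = 1 and tw(G) ≤ 1. G has an edge, so its treewidth is at least 1. The upper and lower bounds meet at 1, so that is the treewidth.

1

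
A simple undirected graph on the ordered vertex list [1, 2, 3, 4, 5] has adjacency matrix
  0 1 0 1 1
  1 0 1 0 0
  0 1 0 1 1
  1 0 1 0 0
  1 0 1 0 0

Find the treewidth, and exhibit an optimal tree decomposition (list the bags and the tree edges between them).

Treewidth 2.
One optimal decomposition is:
Bags: B1 = {1, 3, 5}  B2 = {1, 3, 4}  B3 = {1, 2, 3}
Tree: B1–B2, B2–B3

Every bag has size at most 3, so the width is 3 − 1 = 2 and tw(G) ≤ 2. Since 5–1–4–3–5 is a cycle in G, G is not acyclic. Forests are exactly the graphs of treewidth ≤ 1, so tw(G) ≥ 2. Combining the bounds, tw(G) = 2.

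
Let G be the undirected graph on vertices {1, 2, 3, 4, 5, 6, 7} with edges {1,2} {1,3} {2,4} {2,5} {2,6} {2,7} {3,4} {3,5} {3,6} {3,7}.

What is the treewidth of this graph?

A width-2 tree decomposition is:
Bags: B1 = {2, 3, 7}  B2 = {1, 2, 3}  B3 = {2, 3, 5}  B4 = {2, 3, 4}  B5 = {2, 3, 6}
Tree: B1–B2, B2–B3, B3–B4, B4–B5
Every bag has size at most 3, so the width is 3 − 1 = 2 and tw(G) ≤ 2. Since 3–7–2–1–3 is a cycle in G, G is not acyclic. Forests are exactly the graphs of treewidth ≤ 1, so tw(G) ≥ 2. The upper and lower bounds meet at 2, so that is the treewidth.

2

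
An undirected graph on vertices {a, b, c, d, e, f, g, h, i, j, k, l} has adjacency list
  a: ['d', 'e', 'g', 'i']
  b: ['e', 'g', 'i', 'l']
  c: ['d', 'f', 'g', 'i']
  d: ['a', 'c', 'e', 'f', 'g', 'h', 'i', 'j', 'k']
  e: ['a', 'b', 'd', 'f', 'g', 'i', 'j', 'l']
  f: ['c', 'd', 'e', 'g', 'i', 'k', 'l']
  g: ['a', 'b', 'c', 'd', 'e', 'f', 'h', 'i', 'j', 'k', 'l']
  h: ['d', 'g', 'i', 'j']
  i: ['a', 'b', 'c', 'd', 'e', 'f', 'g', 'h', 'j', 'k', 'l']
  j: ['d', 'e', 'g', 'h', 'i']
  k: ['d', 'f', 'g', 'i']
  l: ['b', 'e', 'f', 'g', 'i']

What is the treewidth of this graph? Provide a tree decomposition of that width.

The largest bag has 5 vertices, giving width 4; this decomposition certifies tw(G) ≤ 4. Conversely, {a, d, e, g, i} is a clique of size 5, and the vertices of any clique must share a bag in every tree decomposition; so some bag has ≥ 5 vertices and tw(G) ≥ 4. The upper and lower bounds meet at 4, so that is the treewidth.

Treewidth 4.
One optimal decomposition is:
Bags: B1 = {d, e, f, g, i}  B2 = {e, f, g, i, l}  B3 = {c, d, f, g, i}  B4 = {b, e, g, i, l}  B5 = {a, d, e, g, i}  B6 = {d, e, g, i, j}  B7 = {d, g, h, i, j}  B8 = {d, f, g, i, k}
Tree: B1–B2, B1–B3, B2–B4, B1–B5, B1–B6, B6–B7, B1–B8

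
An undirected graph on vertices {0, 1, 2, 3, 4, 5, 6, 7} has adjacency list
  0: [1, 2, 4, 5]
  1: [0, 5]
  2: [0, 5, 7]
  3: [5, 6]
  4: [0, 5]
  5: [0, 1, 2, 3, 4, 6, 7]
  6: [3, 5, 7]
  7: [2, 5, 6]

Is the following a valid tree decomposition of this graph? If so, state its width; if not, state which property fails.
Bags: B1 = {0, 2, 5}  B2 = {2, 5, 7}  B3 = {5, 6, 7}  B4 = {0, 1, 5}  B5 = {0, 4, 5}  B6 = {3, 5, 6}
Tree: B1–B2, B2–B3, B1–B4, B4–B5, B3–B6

Yes; width 2.

Every vertex of G appears in some bag (union = {0, 1, 2, 3, 4, 5, 6, 7}); every edge is covered by a bag; and for each vertex v the set of bags containing v is connected in the bag tree. The decomposition is therefore valid. The largest bag has 3 vertices, so the width is 2.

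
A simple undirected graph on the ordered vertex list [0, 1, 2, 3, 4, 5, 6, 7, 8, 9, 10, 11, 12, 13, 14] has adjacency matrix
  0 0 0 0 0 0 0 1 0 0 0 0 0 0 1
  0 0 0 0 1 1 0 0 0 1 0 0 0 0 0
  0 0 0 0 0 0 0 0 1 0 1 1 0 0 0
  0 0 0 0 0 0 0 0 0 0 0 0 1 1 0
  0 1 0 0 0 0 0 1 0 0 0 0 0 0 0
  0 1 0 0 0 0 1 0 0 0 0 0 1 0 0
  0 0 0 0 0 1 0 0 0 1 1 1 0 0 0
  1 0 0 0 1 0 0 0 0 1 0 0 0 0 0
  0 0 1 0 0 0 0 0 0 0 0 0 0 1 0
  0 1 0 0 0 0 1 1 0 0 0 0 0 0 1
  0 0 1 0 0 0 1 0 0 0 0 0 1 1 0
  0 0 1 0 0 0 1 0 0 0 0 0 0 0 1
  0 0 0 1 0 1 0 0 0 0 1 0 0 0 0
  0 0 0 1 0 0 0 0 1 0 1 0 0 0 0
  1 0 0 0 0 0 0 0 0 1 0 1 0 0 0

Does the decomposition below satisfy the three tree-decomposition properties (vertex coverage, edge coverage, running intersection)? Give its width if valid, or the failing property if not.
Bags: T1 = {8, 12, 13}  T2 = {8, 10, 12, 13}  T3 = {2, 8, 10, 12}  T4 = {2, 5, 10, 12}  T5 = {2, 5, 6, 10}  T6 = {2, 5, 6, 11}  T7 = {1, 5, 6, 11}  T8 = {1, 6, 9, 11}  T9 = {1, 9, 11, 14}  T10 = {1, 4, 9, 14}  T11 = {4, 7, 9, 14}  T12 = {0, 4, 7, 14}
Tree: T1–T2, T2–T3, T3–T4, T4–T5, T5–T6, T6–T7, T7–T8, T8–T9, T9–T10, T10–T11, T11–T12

No — vertex 3 appears in no bag.

A tree decomposition must satisfy three properties: every vertex lies in some bag; for every edge, both endpoints lie together in some bag; and for every vertex, the bags containing it form a connected subtree. Here vertex 3 appears in no bag, so the decomposition is invalid.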